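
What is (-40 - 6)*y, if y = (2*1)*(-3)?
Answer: 276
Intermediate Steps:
y = -6 (y = 2*(-3) = -6)
(-40 - 6)*y = (-40 - 6)*(-6) = -46*(-6) = 276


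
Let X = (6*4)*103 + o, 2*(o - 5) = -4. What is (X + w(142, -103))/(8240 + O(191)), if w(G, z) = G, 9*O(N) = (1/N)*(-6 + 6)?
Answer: 2617/8240 ≈ 0.31760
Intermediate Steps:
o = 3 (o = 5 + (1/2)*(-4) = 5 - 2 = 3)
O(N) = 0 (O(N) = ((1/N)*(-6 + 6))/9 = (0/N)/9 = (1/9)*0 = 0)
X = 2475 (X = (6*4)*103 + 3 = 24*103 + 3 = 2472 + 3 = 2475)
(X + w(142, -103))/(8240 + O(191)) = (2475 + 142)/(8240 + 0) = 2617/8240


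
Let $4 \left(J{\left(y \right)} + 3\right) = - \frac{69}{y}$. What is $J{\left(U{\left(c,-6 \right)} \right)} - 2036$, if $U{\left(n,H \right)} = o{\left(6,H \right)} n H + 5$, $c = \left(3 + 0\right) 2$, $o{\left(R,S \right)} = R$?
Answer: $- \frac{1720847}{844} \approx -2038.9$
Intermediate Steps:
$c = 6$ ($c = 3 \cdot 2 = 6$)
$U{\left(n,H \right)} = 5 + 6 H n$ ($U{\left(n,H \right)} = 6 n H + 5 = 6 H n + 5 = 5 + 6 H n$)
$J{\left(y \right)} = -3 - \frac{69}{4 y}$ ($J{\left(y \right)} = -3 + \frac{\left(-69\right) \frac{1}{y}}{4} = -3 - \frac{69}{4 y}$)
$J{\left(U{\left(c,-6 \right)} \right)} - 2036 = \left(-3 - \frac{69}{4 \left(5 + 6 \left(-6\right) 6\right)}\right) - 2036 = \left(-3 - \frac{69}{4 \left(5 - 216\right)}\right) - 2036 = \left(-3 - \frac{69}{4 \left(-211\right)}\right) - 2036 = \left(-3 - - \frac{69}{844}\right) - 2036 = \left(-3 + \frac{69}{844}\right) - 2036 = - \frac{2463}{844} - 2036 = - \frac{1720847}{844}$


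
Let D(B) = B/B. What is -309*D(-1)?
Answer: -309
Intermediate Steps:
D(B) = 1
-309*D(-1) = -309*1 = -309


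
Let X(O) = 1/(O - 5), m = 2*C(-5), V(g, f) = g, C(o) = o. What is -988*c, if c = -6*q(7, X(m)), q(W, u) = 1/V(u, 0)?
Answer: -88920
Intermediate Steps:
m = -10 (m = 2*(-5) = -10)
X(O) = 1/(-5 + O)
q(W, u) = 1/u
c = 90 (c = -6/(1/(-5 - 10)) = -6/(1/(-15)) = -6/(-1/15) = -6*(-15) = 90)
-988*c = -988*90 = -88920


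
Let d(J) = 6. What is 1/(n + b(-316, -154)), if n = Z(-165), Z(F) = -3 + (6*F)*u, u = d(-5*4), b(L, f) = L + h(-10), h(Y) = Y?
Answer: -1/6269 ≈ -0.00015952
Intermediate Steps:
b(L, f) = -10 + L (b(L, f) = L - 10 = -10 + L)
u = 6
Z(F) = -3 + 36*F (Z(F) = -3 + (6*F)*6 = -3 + 36*F)
n = -5943 (n = -3 + 36*(-165) = -3 - 5940 = -5943)
1/(n + b(-316, -154)) = 1/(-5943 + (-10 - 316)) = 1/(-5943 - 326) = 1/(-6269) = -1/6269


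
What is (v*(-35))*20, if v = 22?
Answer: -15400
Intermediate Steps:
(v*(-35))*20 = (22*(-35))*20 = -770*20 = -15400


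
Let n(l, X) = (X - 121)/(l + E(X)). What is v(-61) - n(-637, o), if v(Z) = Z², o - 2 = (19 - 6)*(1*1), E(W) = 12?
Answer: 2325519/625 ≈ 3720.8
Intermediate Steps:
o = 15 (o = 2 + (19 - 6)*(1*1) = 2 + 13*1 = 2 + 13 = 15)
n(l, X) = (-121 + X)/(12 + l) (n(l, X) = (X - 121)/(l + 12) = (-121 + X)/(12 + l))
v(-61) - n(-637, o) = (-61)² - (-121 + 15)/(12 - 637) = 3721 - (-106)/(-625) = 3721 - (-1)*(-106)/625 = 3721 - 1*106/625 = 3721 - 106/625 = 2325519/625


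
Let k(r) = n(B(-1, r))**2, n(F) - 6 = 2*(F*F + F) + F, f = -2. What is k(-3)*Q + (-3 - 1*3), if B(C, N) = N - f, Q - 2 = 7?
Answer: 219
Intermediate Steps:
Q = 9 (Q = 2 + 7 = 9)
B(C, N) = 2 + N (B(C, N) = N - 1*(-2) = N + 2 = 2 + N)
n(F) = 6 + 2*F**2 + 3*F (n(F) = 6 + (2*(F*F + F) + F) = 6 + (2*(F**2 + F) + F) = 6 + (2*(F + F**2) + F) = 6 + ((2*F + 2*F**2) + F) = 6 + (2*F**2 + 3*F) = 6 + 2*F**2 + 3*F)
k(r) = (12 + 2*(2 + r)**2 + 3*r)**2 (k(r) = (6 + 2*(2 + r)**2 + 3*(2 + r))**2 = (6 + 2*(2 + r)**2 + (6 + 3*r))**2 = (12 + 2*(2 + r)**2 + 3*r)**2)
k(-3)*Q + (-3 - 1*3) = (12 + 2*(2 - 3)**2 + 3*(-3))**2*9 + (-3 - 1*3) = (12 + 2*(-1)**2 - 9)**2*9 + (-3 - 3) = (12 + 2*1 - 9)**2*9 - 6 = (12 + 2 - 9)**2*9 - 6 = 5**2*9 - 6 = 25*9 - 6 = 225 - 6 = 219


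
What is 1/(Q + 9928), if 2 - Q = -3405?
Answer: 1/13335 ≈ 7.4991e-5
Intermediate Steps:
Q = 3407 (Q = 2 - 1*(-3405) = 2 + 3405 = 3407)
1/(Q + 9928) = 1/(3407 + 9928) = 1/13335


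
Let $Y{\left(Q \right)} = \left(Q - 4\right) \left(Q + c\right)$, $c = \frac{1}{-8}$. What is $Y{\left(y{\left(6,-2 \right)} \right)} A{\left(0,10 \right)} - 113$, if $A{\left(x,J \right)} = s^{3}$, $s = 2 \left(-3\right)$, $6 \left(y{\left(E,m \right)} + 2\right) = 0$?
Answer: $-2867$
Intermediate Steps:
$y{\left(E,m \right)} = -2$ ($y{\left(E,m \right)} = -2 + \frac{1}{6} \cdot 0 = -2 + 0 = -2$)
$c = - \frac{1}{8} \approx -0.125$
$Y{\left(Q \right)} = \left(-4 + Q\right) \left(- \frac{1}{8} + Q\right)$ ($Y{\left(Q \right)} = \left(Q - 4\right) \left(Q - \frac{1}{8}\right) = \left(-4 + Q\right) \left(- \frac{1}{8} + Q\right)$)
$s = -6$
$A{\left(x,J \right)} = -216$ ($A{\left(x,J \right)} = \left(-6\right)^{3} = -216$)
$Y{\left(y{\left(6,-2 \right)} \right)} A{\left(0,10 \right)} - 113 = \left(\frac{1}{2} + \left(-2\right)^{2} - - \frac{33}{4}\right) \left(-216\right) - 113 = \left(\frac{1}{2} + 4 + \frac{33}{4}\right) \left(-216\right) - 113 = \frac{51}{4} \left(-216\right) - 113 = -2754 - 113 = -2867$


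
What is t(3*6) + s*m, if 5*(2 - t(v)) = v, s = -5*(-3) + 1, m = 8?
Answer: 632/5 ≈ 126.40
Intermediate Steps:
s = 16 (s = 15 + 1 = 16)
t(v) = 2 - v/5
t(3*6) + s*m = (2 - 3*6/5) + 16*8 = (2 - ⅕*18) + 128 = (2 - 18/5) + 128 = -8/5 + 128 = 632/5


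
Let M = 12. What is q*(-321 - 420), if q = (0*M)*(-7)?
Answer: 0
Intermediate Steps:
q = 0 (q = (0*12)*(-7) = 0*(-7) = 0)
q*(-321 - 420) = 0*(-321 - 420) = 0*(-741) = 0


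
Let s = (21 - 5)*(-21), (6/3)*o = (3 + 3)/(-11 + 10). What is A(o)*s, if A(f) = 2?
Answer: -672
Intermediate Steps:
o = -3 (o = ((3 + 3)/(-11 + 10))/2 = (6/(-1))/2 = (6*(-1))/2 = (½)*(-6) = -3)
s = -336 (s = 16*(-21) = -336)
A(o)*s = 2*(-336) = -672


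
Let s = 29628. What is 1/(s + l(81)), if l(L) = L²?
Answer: 1/36189 ≈ 2.7633e-5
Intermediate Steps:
1/(s + l(81)) = 1/(29628 + 81²) = 1/(29628 + 6561) = 1/36189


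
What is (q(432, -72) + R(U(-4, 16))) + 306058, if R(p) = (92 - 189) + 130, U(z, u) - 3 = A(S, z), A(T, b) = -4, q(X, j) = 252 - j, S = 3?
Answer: 306415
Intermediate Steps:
U(z, u) = -1 (U(z, u) = 3 - 4 = -1)
R(p) = 33 (R(p) = -97 + 130 = 33)
(q(432, -72) + R(U(-4, 16))) + 306058 = ((252 - 1*(-72)) + 33) + 306058 = ((252 + 72) + 33) + 306058 = (324 + 33) + 306058 = 357 + 306058 = 306415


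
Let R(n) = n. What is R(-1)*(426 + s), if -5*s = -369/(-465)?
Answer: -330027/775 ≈ -425.84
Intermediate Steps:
s = -123/775 (s = -(-369)/(5*(-465)) = -(-369)*(-1)/(5*465) = -⅕*123/155 = -123/775 ≈ -0.15871)
R(-1)*(426 + s) = -(426 - 123/775) = -1*330027/775 = -330027/775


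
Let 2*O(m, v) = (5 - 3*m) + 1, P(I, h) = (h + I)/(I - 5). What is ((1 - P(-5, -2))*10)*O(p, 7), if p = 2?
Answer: 0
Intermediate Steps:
P(I, h) = (I + h)/(-5 + I)
O(m, v) = 3 - 3*m/2 (O(m, v) = ((5 - 3*m) + 1)/2 = (6 - 3*m)/2 = 3 - 3*m/2)
((1 - P(-5, -2))*10)*O(p, 7) = ((1 - (-5 - 2)/(-5 - 5))*10)*(3 - 3/2*2) = ((1 - (-7)/(-10))*10)*(3 - 3) = ((1 - (-1)*(-7)/10)*10)*0 = ((1 - 1*7/10)*10)*0 = ((1 - 7/10)*10)*0 = ((3/10)*10)*0 = 3*0 = 0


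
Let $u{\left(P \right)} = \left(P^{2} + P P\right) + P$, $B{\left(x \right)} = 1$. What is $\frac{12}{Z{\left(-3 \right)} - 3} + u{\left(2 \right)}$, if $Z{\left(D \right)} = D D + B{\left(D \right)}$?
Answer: $\frac{82}{7} \approx 11.714$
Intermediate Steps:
$Z{\left(D \right)} = 1 + D^{2}$ ($Z{\left(D \right)} = D D + 1 = D^{2} + 1 = 1 + D^{2}$)
$u{\left(P \right)} = P + 2 P^{2}$ ($u{\left(P \right)} = \left(P^{2} + P^{2}\right) + P = 2 P^{2} + P = P + 2 P^{2}$)
$\frac{12}{Z{\left(-3 \right)} - 3} + u{\left(2 \right)} = \frac{12}{\left(1 + \left(-3\right)^{2}\right) - 3} + 2 \left(1 + 2 \cdot 2\right) = \frac{12}{\left(1 + 9\right) - 3} + 2 \left(1 + 4\right) = \frac{12}{10 - 3} + 2 \cdot 5 = \frac{12}{7} + 10 = \frac{82}{7}$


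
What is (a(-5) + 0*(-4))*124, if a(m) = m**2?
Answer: 3100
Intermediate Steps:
(a(-5) + 0*(-4))*124 = ((-5)**2 + 0*(-4))*124 = (25 + 0)*124 = 25*124 = 3100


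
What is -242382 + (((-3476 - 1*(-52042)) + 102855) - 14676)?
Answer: -105637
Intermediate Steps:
-242382 + (((-3476 - 1*(-52042)) + 102855) - 14676) = -242382 + (((-3476 + 52042) + 102855) - 14676) = -242382 + ((48566 + 102855) - 14676) = -242382 + (151421 - 14676) = -242382 + 136745 = -105637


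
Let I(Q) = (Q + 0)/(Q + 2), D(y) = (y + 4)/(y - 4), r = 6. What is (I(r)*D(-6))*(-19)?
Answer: -57/20 ≈ -2.8500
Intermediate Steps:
D(y) = (4 + y)/(-4 + y)
I(Q) = Q/(2 + Q)
(I(r)*D(-6))*(-19) = ((6/(2 + 6))*((4 - 6)/(-4 - 6)))*(-19) = ((6/8)*(-2/(-10)))*(-19) = ((6*(⅛))*(-⅒*(-2)))*(-19) = ((¾)*(⅕))*(-19) = (3/20)*(-19) = -57/20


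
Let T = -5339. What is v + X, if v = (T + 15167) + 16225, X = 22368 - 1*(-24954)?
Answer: 73375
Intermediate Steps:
X = 47322 (X = 22368 + 24954 = 47322)
v = 26053 (v = (-5339 + 15167) + 16225 = 9828 + 16225 = 26053)
v + X = 26053 + 47322 = 73375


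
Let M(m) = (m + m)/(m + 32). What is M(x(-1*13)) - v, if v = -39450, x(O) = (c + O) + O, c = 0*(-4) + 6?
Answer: 118340/3 ≈ 39447.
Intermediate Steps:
c = 6 (c = 0 + 6 = 6)
x(O) = 6 + 2*O (x(O) = (6 + O) + O = 6 + 2*O)
M(m) = 2*m/(32 + m) (M(m) = (2*m)/(32 + m) = 2*m/(32 + m))
M(x(-1*13)) - v = 2*(6 + 2*(-1*13))/(32 + (6 + 2*(-1*13))) - 1*(-39450) = 2*(6 + 2*(-13))/(32 + (6 + 2*(-13))) + 39450 = 2*(6 - 26)/(32 + (6 - 26)) + 39450 = 2*(-20)/(32 - 20) + 39450 = 2*(-20)/12 + 39450 = 2*(-20)*(1/12) + 39450 = -10/3 + 39450 = 118340/3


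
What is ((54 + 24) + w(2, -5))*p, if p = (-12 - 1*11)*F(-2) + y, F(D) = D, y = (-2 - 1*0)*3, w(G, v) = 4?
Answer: 3280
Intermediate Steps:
y = -6 (y = (-2 + 0)*3 = -2*3 = -6)
p = 40 (p = (-12 - 1*11)*(-2) - 6 = (-12 - 11)*(-2) - 6 = -23*(-2) - 6 = 46 - 6 = 40)
((54 + 24) + w(2, -5))*p = ((54 + 24) + 4)*40 = (78 + 4)*40 = 82*40 = 3280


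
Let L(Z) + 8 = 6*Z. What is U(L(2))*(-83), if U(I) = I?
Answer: -332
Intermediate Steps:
L(Z) = -8 + 6*Z
U(L(2))*(-83) = (-8 + 6*2)*(-83) = (-8 + 12)*(-83) = 4*(-83) = -332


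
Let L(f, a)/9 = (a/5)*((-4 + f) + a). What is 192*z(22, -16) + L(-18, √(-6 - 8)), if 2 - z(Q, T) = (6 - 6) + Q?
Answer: -19326/5 - 198*I*√14/5 ≈ -3865.2 - 148.17*I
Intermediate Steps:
z(Q, T) = 2 - Q (z(Q, T) = 2 - ((6 - 6) + Q) = 2 - (0 + Q) = 2 - Q)
L(f, a) = 9*a*(-4 + a + f)/5 (L(f, a) = 9*((a/5)*((-4 + f) + a)) = 9*((a*(⅕))*(-4 + a + f)) = 9*((a/5)*(-4 + a + f)) = 9*(a*(-4 + a + f)/5) = 9*a*(-4 + a + f)/5)
192*z(22, -16) + L(-18, √(-6 - 8)) = 192*(2 - 1*22) + 9*√(-6 - 8)*(-4 + √(-6 - 8) - 18)/5 = 192*(2 - 22) + 9*√(-14)*(-4 + √(-14) - 18)/5 = 192*(-20) + 9*(I*√14)*(-4 + I*√14 - 18)/5 = -3840 + 9*(I*√14)*(-22 + I*√14)/5 = -3840 + 9*I*√14*(-22 + I*√14)/5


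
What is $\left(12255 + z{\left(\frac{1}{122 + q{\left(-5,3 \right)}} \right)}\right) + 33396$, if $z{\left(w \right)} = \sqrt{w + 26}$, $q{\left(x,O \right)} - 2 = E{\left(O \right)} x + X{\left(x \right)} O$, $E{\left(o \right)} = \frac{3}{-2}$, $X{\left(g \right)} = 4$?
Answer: $45651 + \frac{2 \sqrt{535542}}{287} \approx 45656.0$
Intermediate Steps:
$E{\left(o \right)} = - \frac{3}{2}$ ($E{\left(o \right)} = 3 \left(- \frac{1}{2}\right) = - \frac{3}{2}$)
$q{\left(x,O \right)} = 2 + 4 O - \frac{3 x}{2}$ ($q{\left(x,O \right)} = 2 + \left(- \frac{3 x}{2} + 4 O\right) = 2 + \left(4 O - \frac{3 x}{2}\right) = 2 + 4 O - \frac{3 x}{2}$)
$z{\left(w \right)} = \sqrt{26 + w}$
$\left(12255 + z{\left(\frac{1}{122 + q{\left(-5,3 \right)}} \right)}\right) + 33396 = \left(12255 + \sqrt{26 + \frac{1}{122 + \left(2 + 4 \cdot 3 - - \frac{15}{2}\right)}}\right) + 33396 = \left(12255 + \sqrt{26 + \frac{1}{122 + \left(2 + 12 + \frac{15}{2}\right)}}\right) + 33396 = \left(12255 + \sqrt{26 + \frac{1}{122 + \frac{43}{2}}}\right) + 33396 = \left(12255 + \sqrt{26 + \frac{1}{\frac{287}{2}}}\right) + 33396 = \left(12255 + \sqrt{26 + \frac{2}{287}}\right) + 33396 = \left(12255 + \sqrt{\frac{7464}{287}}\right) + 33396 = \left(12255 + \frac{2 \sqrt{535542}}{287}\right) + 33396 = 45651 + \frac{2 \sqrt{535542}}{287}$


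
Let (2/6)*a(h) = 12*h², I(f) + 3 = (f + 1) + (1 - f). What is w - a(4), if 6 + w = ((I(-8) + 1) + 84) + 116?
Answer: -382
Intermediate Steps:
I(f) = -1 (I(f) = -3 + ((f + 1) + (1 - f)) = -3 + ((1 + f) + (1 - f)) = -3 + 2 = -1)
a(h) = 36*h² (a(h) = 3*(12*h²) = 36*h²)
w = 194 (w = -6 + (((-1 + 1) + 84) + 116) = -6 + ((0 + 84) + 116) = -6 + (84 + 116) = -6 + 200 = 194)
w - a(4) = 194 - 36*4² = 194 - 36*16 = 194 - 1*576 = 194 - 576 = -382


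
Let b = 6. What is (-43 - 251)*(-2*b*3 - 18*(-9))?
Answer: -37044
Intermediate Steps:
(-43 - 251)*(-2*b*3 - 18*(-9)) = (-43 - 251)*(-2*6*3 - 18*(-9)) = -294*(-12*3 + 162) = -294*(-36 + 162) = -294*126 = -37044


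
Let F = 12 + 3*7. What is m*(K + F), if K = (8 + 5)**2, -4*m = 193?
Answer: -19493/2 ≈ -9746.5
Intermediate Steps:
m = -193/4 (m = -1/4*193 = -193/4 ≈ -48.250)
K = 169 (K = 13**2 = 169)
F = 33 (F = 12 + 21 = 33)
m*(K + F) = -193*(169 + 33)/4 = -193/4*202 = -19493/2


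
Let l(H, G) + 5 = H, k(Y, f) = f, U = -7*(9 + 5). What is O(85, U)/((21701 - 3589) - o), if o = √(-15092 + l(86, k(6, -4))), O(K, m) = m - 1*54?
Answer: -2753024/328059555 - 152*I*√15011/328059555 ≈ -0.0083918 - 5.6767e-5*I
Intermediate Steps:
U = -98 (U = -7*14 = -98)
l(H, G) = -5 + H
O(K, m) = -54 + m (O(K, m) = m - 54 = -54 + m)
o = I*√15011 (o = √(-15092 + (-5 + 86)) = √(-15092 + 81) = √(-15011) = I*√15011 ≈ 122.52*I)
O(85, U)/((21701 - 3589) - o) = (-54 - 98)/((21701 - 3589) - I*√15011) = -152/(18112 - I*√15011)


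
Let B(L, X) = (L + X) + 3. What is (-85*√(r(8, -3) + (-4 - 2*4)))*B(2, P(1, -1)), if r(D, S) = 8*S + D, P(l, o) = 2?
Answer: -1190*I*√7 ≈ -3148.4*I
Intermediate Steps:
r(D, S) = D + 8*S
B(L, X) = 3 + L + X
(-85*√(r(8, -3) + (-4 - 2*4)))*B(2, P(1, -1)) = (-85*√((8 + 8*(-3)) + (-4 - 2*4)))*(3 + 2 + 2) = -85*√((8 - 24) + (-4 - 8))*7 = -85*√(-16 - 12)*7 = -170*I*√7*7 = -1190*I*√7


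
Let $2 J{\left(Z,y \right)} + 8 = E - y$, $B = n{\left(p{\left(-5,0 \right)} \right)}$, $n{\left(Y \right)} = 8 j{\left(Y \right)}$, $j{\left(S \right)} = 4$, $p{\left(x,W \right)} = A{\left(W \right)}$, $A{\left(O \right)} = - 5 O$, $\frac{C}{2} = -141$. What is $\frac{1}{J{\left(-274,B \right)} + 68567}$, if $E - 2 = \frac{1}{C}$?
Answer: $\frac{564}{38661071} \approx 1.4588 \cdot 10^{-5}$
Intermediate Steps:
$C = -282$ ($C = 2 \left(-141\right) = -282$)
$p{\left(x,W \right)} = - 5 W$
$n{\left(Y \right)} = 32$ ($n{\left(Y \right)} = 8 \cdot 4 = 32$)
$E = \frac{563}{282}$ ($E = 2 + \frac{1}{-282} = 2 - \frac{1}{282} = \frac{563}{282} \approx 1.9965$)
$B = 32$
$J{\left(Z,y \right)} = - \frac{1693}{564} - \frac{y}{2}$ ($J{\left(Z,y \right)} = -4 + \frac{\frac{563}{282} - y}{2} = -4 - \left(- \frac{563}{564} + \frac{y}{2}\right) = - \frac{1693}{564} - \frac{y}{2}$)
$\frac{1}{J{\left(-274,B \right)} + 68567} = \frac{1}{\left(- \frac{1693}{564} - 16\right) + 68567} = \frac{1}{- \frac{10717}{564} + 68567} = \frac{1}{\frac{38661071}{564}} = \frac{564}{38661071}$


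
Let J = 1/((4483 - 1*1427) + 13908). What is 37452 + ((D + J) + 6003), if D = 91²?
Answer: 877649505/16964 ≈ 51736.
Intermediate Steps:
D = 8281
J = 1/16964 (J = 1/((4483 - 1427) + 13908) = 1/(3056 + 13908) = 1/16964 ≈ 5.8948e-5)
37452 + ((D + J) + 6003) = 37452 + ((8281 + 1/16964) + 6003) = 37452 + (140478885/16964 + 6003) = 37452 + 242313777/16964 = 877649505/16964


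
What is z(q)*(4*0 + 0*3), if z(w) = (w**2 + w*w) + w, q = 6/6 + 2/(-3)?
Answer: 0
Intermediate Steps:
q = 1/3 (q = 6*(1/6) + 2*(-1/3) = 1 - 2/3 = 1/3 ≈ 0.33333)
z(w) = w + 2*w**2 (z(w) = (w**2 + w**2) + w = 2*w**2 + w = w + 2*w**2)
z(q)*(4*0 + 0*3) = ((1 + 2*(1/3))/3)*(4*0 + 0*3) = ((1 + 2/3)/3)*(0 + 0) = ((1/3)*(5/3))*0 = (5/9)*0 = 0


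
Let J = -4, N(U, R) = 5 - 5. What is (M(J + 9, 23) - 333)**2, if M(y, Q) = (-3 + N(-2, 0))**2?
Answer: 104976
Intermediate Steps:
N(U, R) = 0
M(y, Q) = 9 (M(y, Q) = (-3 + 0)**2 = (-3)**2 = 9)
(M(J + 9, 23) - 333)**2 = (9 - 333)**2 = (-324)**2 = 104976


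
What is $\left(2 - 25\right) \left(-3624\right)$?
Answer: $83352$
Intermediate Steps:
$\left(2 - 25\right) \left(-3624\right) = \left(-23\right) \left(-3624\right) = 83352$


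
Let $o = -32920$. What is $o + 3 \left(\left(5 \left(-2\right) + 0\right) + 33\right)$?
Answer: $-32851$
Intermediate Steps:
$o + 3 \left(\left(5 \left(-2\right) + 0\right) + 33\right) = -32920 + 3 \left(\left(5 \left(-2\right) + 0\right) + 33\right) = -32920 + 3 \left(\left(-10 + 0\right) + 33\right) = -32920 + 3 \left(-10 + 33\right) = -32920 + 3 \cdot 23 = -32920 + 69 = -32851$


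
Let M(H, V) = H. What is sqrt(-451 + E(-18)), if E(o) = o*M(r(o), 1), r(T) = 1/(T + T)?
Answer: I*sqrt(1802)/2 ≈ 21.225*I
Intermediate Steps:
r(T) = 1/(2*T)
E(o) = 1/2 (E(o) = o*(1/(2*o)) = 1/2)
sqrt(-451 + E(-18)) = sqrt(-451 + 1/2) = sqrt(-901/2) = I*sqrt(1802)/2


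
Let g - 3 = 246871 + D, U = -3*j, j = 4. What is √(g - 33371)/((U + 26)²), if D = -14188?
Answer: √199315/196 ≈ 2.2778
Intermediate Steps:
U = -12 (U = -3*4 = -12)
g = 232686 (g = 3 + (246871 - 14188) = 3 + 232683 = 232686)
√(g - 33371)/((U + 26)²) = √(232686 - 33371)/((-12 + 26)²) = √199315/(14²) = √199315/196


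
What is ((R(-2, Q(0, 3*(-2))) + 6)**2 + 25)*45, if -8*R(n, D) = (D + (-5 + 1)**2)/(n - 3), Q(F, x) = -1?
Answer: 189045/64 ≈ 2953.8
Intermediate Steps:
R(n, D) = -(16 + D)/(8*(-3 + n)) (R(n, D) = -(D + (-5 + 1)**2)/(8*(n - 3)) = -(D + (-4)**2)/(8*(-3 + n)) = -(D + 16)/(8*(-3 + n)) = -(16 + D)/(8*(-3 + n)))
((R(-2, Q(0, 3*(-2))) + 6)**2 + 25)*45 = (((-16 - 1*(-1))/(8*(-3 - 2)) + 6)**2 + 25)*45 = (((1/8)*(-16 + 1)/(-5) + 6)**2 + 25)*45 = (((1/8)*(-1/5)*(-15) + 6)**2 + 25)*45 = ((3/8 + 6)**2 + 25)*45 = ((51/8)**2 + 25)*45 = (2601/64 + 25)*45 = (4201/64)*45 = 189045/64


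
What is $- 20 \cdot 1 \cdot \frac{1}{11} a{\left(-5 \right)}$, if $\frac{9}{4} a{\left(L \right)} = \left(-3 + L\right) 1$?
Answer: $\frac{640}{99} \approx 6.4646$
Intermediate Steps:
$a{\left(L \right)} = - \frac{4}{3} + \frac{4 L}{9}$ ($a{\left(L \right)} = \frac{4 \left(-3 + L\right) 1}{9} = \frac{4 \left(-3 + L\right)}{9} = - \frac{4}{3} + \frac{4 L}{9}$)
$- 20 \cdot 1 \cdot \frac{1}{11} a{\left(-5 \right)} = - 20 \cdot 1 \cdot \frac{1}{11} \left(- \frac{4}{3} + \frac{4}{9} \left(-5\right)\right) = - 20 \cdot 1 \cdot \frac{1}{11} \left(- \frac{4}{3} - \frac{20}{9}\right) = \left(-20\right) \frac{1}{11} \left(- \frac{32}{9}\right) = \left(- \frac{20}{11}\right) \left(- \frac{32}{9}\right) = \frac{640}{99}$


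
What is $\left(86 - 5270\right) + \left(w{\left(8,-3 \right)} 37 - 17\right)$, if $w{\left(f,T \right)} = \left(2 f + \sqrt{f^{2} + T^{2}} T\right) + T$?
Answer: $-4720 - 111 \sqrt{73} \approx -5668.4$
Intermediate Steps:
$w{\left(f,T \right)} = T + 2 f + T \sqrt{T^{2} + f^{2}}$ ($w{\left(f,T \right)} = \left(2 f + \sqrt{T^{2} + f^{2}} T\right) + T = \left(2 f + T \sqrt{T^{2} + f^{2}}\right) + T = T + 2 f + T \sqrt{T^{2} + f^{2}}$)
$\left(86 - 5270\right) + \left(w{\left(8,-3 \right)} 37 - 17\right) = \left(86 - 5270\right) + \left(\left(-3 + 2 \cdot 8 - 3 \sqrt{\left(-3\right)^{2} + 8^{2}}\right) 37 - 17\right) = \left(86 - 5270\right) + \left(\left(-3 + 16 - 3 \sqrt{9 + 64}\right) 37 - 17\right) = -5184 + \left(\left(-3 + 16 - 3 \sqrt{73}\right) 37 - 17\right) = -5184 + \left(\left(13 - 3 \sqrt{73}\right) 37 - 17\right) = -5184 + \left(\left(481 - 111 \sqrt{73}\right) - 17\right) = -5184 + \left(464 - 111 \sqrt{73}\right) = -4720 - 111 \sqrt{73}$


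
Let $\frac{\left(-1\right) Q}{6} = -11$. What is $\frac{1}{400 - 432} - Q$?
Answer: $- \frac{2113}{32} \approx -66.031$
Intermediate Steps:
$Q = 66$ ($Q = \left(-6\right) \left(-11\right) = 66$)
$\frac{1}{400 - 432} - Q = \frac{1}{400 - 432} - 66 = \frac{1}{-32} - 66 = - \frac{1}{32} - 66 = - \frac{2113}{32}$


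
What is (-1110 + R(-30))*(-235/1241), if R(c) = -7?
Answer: 262495/1241 ≈ 211.52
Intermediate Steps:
(-1110 + R(-30))*(-235/1241) = (-1110 - 7)*(-235/1241) = -(-262495)/1241 = -1117*(-235/1241) = 262495/1241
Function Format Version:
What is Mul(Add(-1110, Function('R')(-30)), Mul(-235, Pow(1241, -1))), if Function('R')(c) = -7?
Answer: Rational(262495, 1241) ≈ 211.52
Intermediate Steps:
Mul(Add(-1110, Function('R')(-30)), Mul(-235, Pow(1241, -1))) = Mul(Add(-1110, -7), Mul(-235, Pow(1241, -1))) = Mul(-1117, Mul(-235, Rational(1, 1241))) = Mul(-1117, Rational(-235, 1241)) = Rational(262495, 1241)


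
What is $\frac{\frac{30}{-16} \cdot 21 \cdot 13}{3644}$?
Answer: $- \frac{4095}{29152} \approx -0.14047$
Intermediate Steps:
$\frac{\frac{30}{-16} \cdot 21 \cdot 13}{3644} = 30 \left(- \frac{1}{16}\right) 21 \cdot 13 \cdot \frac{1}{3644} = \left(- \frac{15}{8}\right) 21 \cdot 13 \cdot \frac{1}{3644} = \left(- \frac{315}{8}\right) 13 \cdot \frac{1}{3644} = \left(- \frac{4095}{8}\right) \frac{1}{3644} = - \frac{4095}{29152}$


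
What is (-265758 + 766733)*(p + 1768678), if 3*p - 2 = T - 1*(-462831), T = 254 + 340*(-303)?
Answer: 2838574948475/3 ≈ 9.4619e+11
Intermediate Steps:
T = -102766 (T = 254 - 103020 = -102766)
p = 360067/3 (p = 2/3 + (-102766 - 1*(-462831))/3 = 2/3 + (-102766 + 462831)/3 = 2/3 + (1/3)*360065 = 2/3 + 360065/3 = 360067/3 ≈ 1.2002e+5)
(-265758 + 766733)*(p + 1768678) = (-265758 + 766733)*(360067/3 + 1768678) = 500975*(5666101/3) = 2838574948475/3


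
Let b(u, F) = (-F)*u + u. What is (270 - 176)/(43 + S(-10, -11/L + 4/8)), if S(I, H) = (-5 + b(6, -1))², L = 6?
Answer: 47/46 ≈ 1.0217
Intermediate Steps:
b(u, F) = u - F*u (b(u, F) = -F*u + u = u - F*u)
S(I, H) = 49 (S(I, H) = (-5 + 6*(1 - 1*(-1)))² = (-5 + 6*(1 + 1))² = (-5 + 6*2)² = (-5 + 12)² = 7² = 49)
(270 - 176)/(43 + S(-10, -11/L + 4/8)) = (270 - 176)/(43 + 49) = 94/92 = 94*(1/92) = 47/46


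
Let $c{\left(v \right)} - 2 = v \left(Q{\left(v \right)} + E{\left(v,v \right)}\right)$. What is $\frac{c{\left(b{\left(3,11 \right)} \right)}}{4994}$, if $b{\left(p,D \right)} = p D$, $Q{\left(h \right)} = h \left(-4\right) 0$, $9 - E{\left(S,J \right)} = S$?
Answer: $- \frac{395}{2497} \approx -0.15819$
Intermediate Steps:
$E{\left(S,J \right)} = 9 - S$
$Q{\left(h \right)} = 0$ ($Q{\left(h \right)} = - 4 h 0 = 0$)
$b{\left(p,D \right)} = D p$
$c{\left(v \right)} = 2 + v \left(9 - v\right)$ ($c{\left(v \right)} = 2 + v \left(0 - \left(-9 + v\right)\right) = 2 + v \left(9 - v\right)$)
$\frac{c{\left(b{\left(3,11 \right)} \right)}}{4994} = \frac{2 - 11 \cdot 3 \left(-9 + 11 \cdot 3\right)}{4994} = \left(2 - 33 \left(-9 + 33\right)\right) \frac{1}{4994} = \left(2 - 33 \cdot 24\right) \frac{1}{4994} = \left(2 - 792\right) \frac{1}{4994} = \left(-790\right) \frac{1}{4994} = - \frac{395}{2497}$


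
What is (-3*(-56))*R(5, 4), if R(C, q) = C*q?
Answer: 3360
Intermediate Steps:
(-3*(-56))*R(5, 4) = (-3*(-56))*(5*4) = 168*20 = 3360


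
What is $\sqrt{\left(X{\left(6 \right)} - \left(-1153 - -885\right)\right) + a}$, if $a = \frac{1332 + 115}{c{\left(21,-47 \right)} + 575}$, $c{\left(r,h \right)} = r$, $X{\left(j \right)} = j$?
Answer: $\frac{\sqrt{24547899}}{298} \approx 16.626$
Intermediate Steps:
$a = \frac{1447}{596}$ ($a = \frac{1332 + 115}{21 + 575} = \frac{1447}{596} \approx 2.4279$)
$\sqrt{\left(X{\left(6 \right)} - \left(-1153 - -885\right)\right) + a} = \sqrt{\left(6 - \left(-1153 - -885\right)\right) + \frac{1447}{596}} = \sqrt{\left(6 - \left(-1153 + 885\right)\right) + \frac{1447}{596}} = \sqrt{\left(6 - -268\right) + \frac{1447}{596}} = \sqrt{\left(6 + 268\right) + \frac{1447}{596}} = \sqrt{274 + \frac{1447}{596}} = \sqrt{\frac{164751}{596}} = \frac{\sqrt{24547899}}{298}$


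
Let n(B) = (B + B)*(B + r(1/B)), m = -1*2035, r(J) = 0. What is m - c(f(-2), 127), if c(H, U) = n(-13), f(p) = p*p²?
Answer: -2373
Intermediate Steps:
f(p) = p³
m = -2035
n(B) = 2*B² (n(B) = (B + B)*(B + 0) = (2*B)*B = 2*B²)
c(H, U) = 338 (c(H, U) = 2*(-13)² = 2*169 = 338)
m - c(f(-2), 127) = -2035 - 1*338 = -2035 - 338 = -2373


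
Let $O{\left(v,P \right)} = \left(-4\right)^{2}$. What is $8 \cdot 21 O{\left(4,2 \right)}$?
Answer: $2688$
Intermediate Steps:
$O{\left(v,P \right)} = 16$
$8 \cdot 21 O{\left(4,2 \right)} = 8 \cdot 21 \cdot 16 = 168 \cdot 16 = 2688$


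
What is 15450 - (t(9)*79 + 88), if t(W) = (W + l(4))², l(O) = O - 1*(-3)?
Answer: -4862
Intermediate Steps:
l(O) = 3 + O (l(O) = O + 3 = 3 + O)
t(W) = (7 + W)² (t(W) = (W + (3 + 4))² = (W + 7)² = (7 + W)²)
15450 - (t(9)*79 + 88) = 15450 - ((7 + 9)²*79 + 88) = 15450 - (16²*79 + 88) = 15450 - (256*79 + 88) = 15450 - (20224 + 88) = 15450 - 1*20312 = 15450 - 20312 = -4862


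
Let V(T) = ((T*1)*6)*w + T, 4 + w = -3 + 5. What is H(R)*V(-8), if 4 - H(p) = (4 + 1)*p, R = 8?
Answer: -3168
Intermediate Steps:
w = -2 (w = -4 + (-3 + 5) = -4 + 2 = -2)
V(T) = -11*T (V(T) = ((T*1)*6)*(-2) + T = (T*6)*(-2) + T = (6*T)*(-2) + T = -12*T + T = -11*T)
H(p) = 4 - 5*p (H(p) = 4 - (4 + 1)*p = 4 - 5*p)
H(R)*V(-8) = (4 - 5*8)*(-11*(-8)) = (4 - 40)*88 = -36*88 = -3168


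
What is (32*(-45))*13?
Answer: -18720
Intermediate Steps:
(32*(-45))*13 = -1440*13 = -18720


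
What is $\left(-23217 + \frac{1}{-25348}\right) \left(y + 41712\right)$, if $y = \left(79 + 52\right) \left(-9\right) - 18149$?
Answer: $- \frac{3293271277132}{6337} \approx -5.1969 \cdot 10^{8}$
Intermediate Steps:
$y = -19328$ ($y = 131 \left(-9\right) - 18149 = -1179 - 18149 = -19328$)
$\left(-23217 + \frac{1}{-25348}\right) \left(y + 41712\right) = \left(-23217 + \frac{1}{-25348}\right) \left(-19328 + 41712\right) = \left(-23217 - \frac{1}{25348}\right) 22384 = \left(- \frac{588504517}{25348}\right) 22384 = - \frac{3293271277132}{6337}$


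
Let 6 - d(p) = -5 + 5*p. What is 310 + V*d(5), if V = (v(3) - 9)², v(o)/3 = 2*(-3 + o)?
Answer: -824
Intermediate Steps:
d(p) = 11 - 5*p (d(p) = 6 - (-5 + 5*p) = 6 + (5 - 5*p) = 11 - 5*p)
v(o) = -18 + 6*o (v(o) = 3*(2*(-3 + o)) = 3*(-6 + 2*o) = -18 + 6*o)
V = 81 (V = ((-18 + 6*3) - 9)² = ((-18 + 18) - 9)² = (0 - 9)² = (-9)² = 81)
310 + V*d(5) = 310 + 81*(11 - 5*5) = 310 + 81*(11 - 25) = 310 + 81*(-14) = 310 - 1134 = -824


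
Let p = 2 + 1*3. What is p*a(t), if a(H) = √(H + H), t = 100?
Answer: 50*√2 ≈ 70.711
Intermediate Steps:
a(H) = √2*√H (a(H) = √(2*H) = √2*√H)
p = 5 (p = 2 + 3 = 5)
p*a(t) = 5*(√2*√100) = 5*(√2*10) = 5*(10*√2) = 50*√2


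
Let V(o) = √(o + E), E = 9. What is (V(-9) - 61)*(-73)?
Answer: 4453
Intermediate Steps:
V(o) = √(9 + o) (V(o) = √(o + 9) = √(9 + o))
(V(-9) - 61)*(-73) = (√(9 - 9) - 61)*(-73) = (√0 - 61)*(-73) = (0 - 61)*(-73) = -61*(-73) = 4453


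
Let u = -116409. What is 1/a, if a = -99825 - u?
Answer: 1/16584 ≈ 6.0299e-5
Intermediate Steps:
a = 16584 (a = -99825 - 1*(-116409) = -99825 + 116409 = 16584)
1/a = 1/16584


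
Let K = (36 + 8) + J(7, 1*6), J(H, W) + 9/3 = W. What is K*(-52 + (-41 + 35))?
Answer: -2726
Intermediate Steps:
J(H, W) = -3 + W
K = 47 (K = (36 + 8) + (-3 + 1*6) = 44 + (-3 + 6) = 44 + 3 = 47)
K*(-52 + (-41 + 35)) = 47*(-52 + (-41 + 35)) = 47*(-52 - 6) = 47*(-58) = -2726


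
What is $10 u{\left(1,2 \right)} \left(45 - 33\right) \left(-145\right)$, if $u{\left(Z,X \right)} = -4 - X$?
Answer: $104400$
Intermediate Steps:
$10 u{\left(1,2 \right)} \left(45 - 33\right) \left(-145\right) = 10 \left(-4 - 2\right) \left(45 - 33\right) \left(-145\right) = 10 \left(-4 - 2\right) 12 \left(-145\right) = 10 \left(-6\right) 12 \left(-145\right) = \left(-60\right) 12 \left(-145\right) = \left(-720\right) \left(-145\right) = 104400$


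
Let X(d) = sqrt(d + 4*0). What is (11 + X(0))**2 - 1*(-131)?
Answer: 252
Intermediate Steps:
X(d) = sqrt(d) (X(d) = sqrt(d + 0) = sqrt(d))
(11 + X(0))**2 - 1*(-131) = (11 + sqrt(0))**2 - 1*(-131) = (11 + 0)**2 + 131 = 11**2 + 131 = 121 + 131 = 252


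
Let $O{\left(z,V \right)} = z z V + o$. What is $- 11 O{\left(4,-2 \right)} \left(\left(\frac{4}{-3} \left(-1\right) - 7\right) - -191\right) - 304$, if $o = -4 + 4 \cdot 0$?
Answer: $73088$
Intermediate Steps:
$o = -4$ ($o = -4 + 0 = -4$)
$O{\left(z,V \right)} = -4 + V z^{2}$ ($O{\left(z,V \right)} = z z V - 4 = z^{2} V - 4 = V z^{2} - 4 = -4 + V z^{2}$)
$- 11 O{\left(4,-2 \right)} \left(\left(\frac{4}{-3} \left(-1\right) - 7\right) - -191\right) - 304 = - 11 \left(-4 - 2 \cdot 4^{2}\right) \left(\left(\frac{4}{-3} \left(-1\right) - 7\right) - -191\right) - 304 = - 11 \left(-4 - 32\right) \left(\left(4 \left(- \frac{1}{3}\right) \left(-1\right) - 7\right) + 191\right) - 304 = - 11 \left(-4 - 32\right) \left(\left(\left(- \frac{4}{3}\right) \left(-1\right) - 7\right) + 191\right) - 304 = \left(-11\right) \left(-36\right) \left(\left(\frac{4}{3} - 7\right) + 191\right) - 304 = 396 \left(- \frac{17}{3} + 191\right) - 304 = 396 \cdot \frac{556}{3} - 304 = 73392 - 304 = 73088$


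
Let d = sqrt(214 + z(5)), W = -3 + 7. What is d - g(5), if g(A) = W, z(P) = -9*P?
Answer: 9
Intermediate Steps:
W = 4
g(A) = 4
d = 13 (d = sqrt(214 - 9*5) = sqrt(214 - 45) = sqrt(169) = 13)
d - g(5) = 13 - 1*4 = 13 - 4 = 9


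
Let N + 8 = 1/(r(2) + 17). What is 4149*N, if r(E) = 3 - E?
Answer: -65923/2 ≈ -32962.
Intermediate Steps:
N = -143/18 (N = -8 + 1/((3 - 1*2) + 17) = -8 + 1/((3 - 2) + 17) = -8 + 1/(1 + 17) = -8 + 1/18 = -143/18 ≈ -7.9444)
4149*N = 4149*(-143/18) = -65923/2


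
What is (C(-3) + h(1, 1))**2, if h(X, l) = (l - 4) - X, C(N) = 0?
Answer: 16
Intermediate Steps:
h(X, l) = -4 + l - X (h(X, l) = (-4 + l) - X = -4 + l - X)
(C(-3) + h(1, 1))**2 = (0 + (-4 + 1 - 1*1))**2 = (0 + (-4 + 1 - 1))**2 = (0 - 4)**2 = (-4)**2 = 16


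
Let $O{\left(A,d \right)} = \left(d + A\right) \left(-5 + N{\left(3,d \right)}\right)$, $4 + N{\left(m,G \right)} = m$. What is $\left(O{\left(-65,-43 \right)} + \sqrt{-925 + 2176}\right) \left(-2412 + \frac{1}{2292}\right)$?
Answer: $- \frac{298528362}{191} - \frac{5528303 \sqrt{139}}{764} \approx -1.6483 \cdot 10^{6}$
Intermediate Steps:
$N{\left(m,G \right)} = -4 + m$
$O{\left(A,d \right)} = - 6 A - 6 d$ ($O{\left(A,d \right)} = \left(d + A\right) \left(-5 + \left(-4 + 3\right)\right) = \left(A + d\right) \left(-5 - 1\right) = \left(A + d\right) \left(-6\right) = - 6 A - 6 d$)
$\left(O{\left(-65,-43 \right)} + \sqrt{-925 + 2176}\right) \left(-2412 + \frac{1}{2292}\right) = \left(\left(\left(-6\right) \left(-65\right) - -258\right) + \sqrt{-925 + 2176}\right) \left(-2412 + \frac{1}{2292}\right) = \left(\left(390 + 258\right) + \sqrt{1251}\right) \left(-2412 + \frac{1}{2292}\right) = \left(648 + 3 \sqrt{139}\right) \left(- \frac{5528303}{2292}\right) = - \frac{298528362}{191} - \frac{5528303 \sqrt{139}}{764}$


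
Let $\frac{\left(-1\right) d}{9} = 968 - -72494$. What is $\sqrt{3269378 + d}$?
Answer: $2 \sqrt{652055} \approx 1615.0$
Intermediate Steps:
$d = -661158$ ($d = - 9 \left(968 - -72494\right) = - 9 \left(968 + 72494\right) = \left(-9\right) 73462 = -661158$)
$\sqrt{3269378 + d} = \sqrt{3269378 - 661158} = \sqrt{2608220} = 2 \sqrt{652055}$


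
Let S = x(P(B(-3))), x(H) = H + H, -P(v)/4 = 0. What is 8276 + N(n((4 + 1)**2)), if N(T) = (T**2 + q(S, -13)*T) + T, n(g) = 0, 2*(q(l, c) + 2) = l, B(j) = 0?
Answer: 8276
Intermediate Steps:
P(v) = 0 (P(v) = -4*0 = 0)
x(H) = 2*H
S = 0 (S = 2*0 = 0)
q(l, c) = -2 + l/2
N(T) = T**2 - T (N(T) = (T**2 + (-2 + (1/2)*0)*T) + T = (T**2 + (-2 + 0)*T) + T = (T**2 - 2*T) + T = T**2 - T)
8276 + N(n((4 + 1)**2)) = 8276 + 0*(-1 + 0) = 8276 + 0*(-1) = 8276 + 0 = 8276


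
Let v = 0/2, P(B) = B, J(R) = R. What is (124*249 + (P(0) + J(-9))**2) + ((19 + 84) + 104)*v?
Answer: 30957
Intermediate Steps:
v = 0 (v = (1/2)*0 = 0)
(124*249 + (P(0) + J(-9))**2) + ((19 + 84) + 104)*v = (124*249 + (0 - 9)**2) + ((19 + 84) + 104)*0 = (30876 + (-9)**2) + (103 + 104)*0 = (30876 + 81) + 207*0 = 30957 + 0 = 30957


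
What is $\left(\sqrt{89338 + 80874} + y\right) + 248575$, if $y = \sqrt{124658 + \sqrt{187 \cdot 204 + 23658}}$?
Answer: $248575 + \sqrt{124658 + \sqrt{61806}} + 2 \sqrt{42553} \approx 2.4934 \cdot 10^{5}$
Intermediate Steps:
$y = \sqrt{124658 + \sqrt{61806}}$ ($y = \sqrt{124658 + \sqrt{38148 + 23658}} = \sqrt{124658 + \sqrt{61806}} \approx 353.42$)
$\left(\sqrt{89338 + 80874} + y\right) + 248575 = \left(\sqrt{89338 + 80874} + \sqrt{124658 + \sqrt{61806}}\right) + 248575 = \left(\sqrt{170212} + \sqrt{124658 + \sqrt{61806}}\right) + 248575 = \left(2 \sqrt{42553} + \sqrt{124658 + \sqrt{61806}}\right) + 248575 = \left(\sqrt{124658 + \sqrt{61806}} + 2 \sqrt{42553}\right) + 248575 = 248575 + \sqrt{124658 + \sqrt{61806}} + 2 \sqrt{42553}$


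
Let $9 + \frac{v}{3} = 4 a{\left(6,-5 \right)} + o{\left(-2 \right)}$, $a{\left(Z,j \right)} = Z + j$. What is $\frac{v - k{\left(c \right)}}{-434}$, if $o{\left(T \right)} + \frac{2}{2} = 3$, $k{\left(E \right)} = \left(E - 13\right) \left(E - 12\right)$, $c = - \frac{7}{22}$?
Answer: $\frac{83759}{210056} \approx 0.39875$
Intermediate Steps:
$c = - \frac{7}{22}$ ($c = \left(-7\right) \frac{1}{22} = - \frac{7}{22} \approx -0.31818$)
$k{\left(E \right)} = \left(-13 + E\right) \left(-12 + E\right)$
$o{\left(T \right)} = 2$ ($o{\left(T \right)} = -1 + 3 = 2$)
$v = -9$ ($v = -27 + 3 \left(4 \left(6 - 5\right) + 2\right) = -27 + 3 \left(4 \cdot 1 + 2\right) = -27 + 3 \left(4 + 2\right) = -27 + 3 \cdot 6 = -27 + 18 = -9$)
$\frac{v - k{\left(c \right)}}{-434} = \frac{-9 - \left(156 + \left(- \frac{7}{22}\right)^{2} - - \frac{175}{22}\right)}{-434} = \left(-9 - \left(156 + \frac{49}{484} + \frac{175}{22}\right)\right) \left(- \frac{1}{434}\right) = \left(-9 - \frac{79403}{484}\right) \left(- \frac{1}{434}\right) = \left(- \frac{83759}{484}\right) \left(- \frac{1}{434}\right) = \frac{83759}{210056}$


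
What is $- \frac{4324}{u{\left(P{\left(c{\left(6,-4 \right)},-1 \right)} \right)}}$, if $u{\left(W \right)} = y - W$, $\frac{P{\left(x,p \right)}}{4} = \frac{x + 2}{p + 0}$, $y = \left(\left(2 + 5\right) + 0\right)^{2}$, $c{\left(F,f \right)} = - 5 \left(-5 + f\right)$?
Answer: $- \frac{4324}{237} \approx -18.245$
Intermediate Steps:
$c{\left(F,f \right)} = 25 - 5 f$
$y = 49$ ($y = \left(7 + 0\right)^{2} = 7^{2} = 49$)
$P{\left(x,p \right)} = \frac{4 \left(2 + x\right)}{p}$ ($P{\left(x,p \right)} = 4 \frac{x + 2}{p + 0} = 4 \frac{2 + x}{p} = \frac{4 \left(2 + x\right)}{p}$)
$u{\left(W \right)} = 49 - W$
$- \frac{4324}{u{\left(P{\left(c{\left(6,-4 \right)},-1 \right)} \right)}} = - \frac{4324}{49 - \frac{4 \left(2 + \left(25 - -20\right)\right)}{-1}} = - \frac{4324}{49 - 4 \left(-1\right) \left(2 + \left(25 + 20\right)\right)} = - \frac{4324}{49 - 4 \left(-1\right) \left(2 + 45\right)} = - \frac{4324}{49 - 4 \left(-1\right) 47} = - \frac{4324}{49 - -188} = - \frac{4324}{49 + 188} = - \frac{4324}{237}$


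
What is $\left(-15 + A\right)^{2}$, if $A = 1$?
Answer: $196$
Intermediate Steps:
$\left(-15 + A\right)^{2} = \left(-15 + 1\right)^{2} = \left(-14\right)^{2} = 196$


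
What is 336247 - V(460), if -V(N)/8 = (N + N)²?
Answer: 7107447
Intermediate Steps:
V(N) = -32*N² (V(N) = -8*(N + N)² = -8*4*N² = -32*N²)
336247 - V(460) = 336247 - (-32)*460² = 336247 - (-32)*211600 = 336247 - 1*(-6771200) = 336247 + 6771200 = 7107447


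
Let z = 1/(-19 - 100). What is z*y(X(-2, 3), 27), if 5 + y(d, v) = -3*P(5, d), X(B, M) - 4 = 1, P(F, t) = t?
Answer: 20/119 ≈ 0.16807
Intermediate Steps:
X(B, M) = 5 (X(B, M) = 4 + 1 = 5)
z = -1/119 (z = 1/(-119) = -1/119 ≈ -0.0084034)
y(d, v) = -5 - 3*d
z*y(X(-2, 3), 27) = -(-5 - 3*5)/119 = -(-5 - 15)/119 = -1/119*(-20) = 20/119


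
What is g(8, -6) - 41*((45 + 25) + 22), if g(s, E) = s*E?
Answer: -3820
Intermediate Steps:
g(s, E) = E*s
g(8, -6) - 41*((45 + 25) + 22) = -6*8 - 41*((45 + 25) + 22) = -48 - 41*(70 + 22) = -48 - 41*92 = -48 - 3772 = -3820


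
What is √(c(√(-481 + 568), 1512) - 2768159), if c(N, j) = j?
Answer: I*√2766647 ≈ 1663.3*I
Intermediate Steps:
√(c(√(-481 + 568), 1512) - 2768159) = √(1512 - 2768159) = √(-2766647) = I*√2766647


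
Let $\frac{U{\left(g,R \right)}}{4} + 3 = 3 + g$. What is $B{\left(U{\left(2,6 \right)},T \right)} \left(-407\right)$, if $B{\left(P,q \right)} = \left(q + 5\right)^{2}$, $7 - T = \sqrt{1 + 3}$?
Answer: $-40700$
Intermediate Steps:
$U{\left(g,R \right)} = 4 g$ ($U{\left(g,R \right)} = -12 + 4 \left(3 + g\right) = -12 + \left(12 + 4 g\right) = 4 g$)
$T = 5$ ($T = 7 - \sqrt{1 + 3} = 7 - \sqrt{4} = 7 - 2 = 5$)
$B{\left(P,q \right)} = \left(5 + q\right)^{2}$
$B{\left(U{\left(2,6 \right)},T \right)} \left(-407\right) = \left(5 + 5\right)^{2} \left(-407\right) = 10^{2} \left(-407\right) = 100 \left(-407\right) = -40700$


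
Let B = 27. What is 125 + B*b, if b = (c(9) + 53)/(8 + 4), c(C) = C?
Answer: 529/2 ≈ 264.50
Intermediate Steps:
b = 31/6 (b = (9 + 53)/(8 + 4) = 62/12 = 62*(1/12) = 31/6 ≈ 5.1667)
125 + B*b = 125 + 27*(31/6) = 125 + 279/2 = 529/2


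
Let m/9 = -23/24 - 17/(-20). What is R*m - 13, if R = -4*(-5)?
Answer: -65/2 ≈ -32.500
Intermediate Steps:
R = 20
m = -39/40 (m = 9*(-23/24 - 17/(-20)) = 9*(-23*1/24 - 17*(-1/20)) = 9*(-23/24 + 17/20) = 9*(-13/120) = -39/40 ≈ -0.97500)
R*m - 13 = 20*(-39/40) - 13 = -39/2 - 13 = -65/2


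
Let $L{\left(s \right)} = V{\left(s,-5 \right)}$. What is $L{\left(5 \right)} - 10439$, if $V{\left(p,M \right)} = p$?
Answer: $-10434$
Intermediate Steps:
$L{\left(s \right)} = s$
$L{\left(5 \right)} - 10439 = 5 - 10439 = -10434$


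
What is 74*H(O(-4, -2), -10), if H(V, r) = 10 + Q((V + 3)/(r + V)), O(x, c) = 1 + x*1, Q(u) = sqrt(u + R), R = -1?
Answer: 740 + 74*I ≈ 740.0 + 74.0*I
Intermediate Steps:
Q(u) = sqrt(-1 + u) (Q(u) = sqrt(u - 1) = sqrt(-1 + u))
O(x, c) = 1 + x
H(V, r) = 10 + sqrt(-1 + (3 + V)/(V + r)) (H(V, r) = 10 + sqrt(-1 + (V + 3)/(r + V)) = 10 + sqrt(-1 + (3 + V)/(V + r)))
74*H(O(-4, -2), -10) = 74*(10 + sqrt((3 - 1*(-10))/((1 - 4) - 10))) = 74*(10 + sqrt((3 + 10)/(-3 - 10))) = 74*(10 + sqrt(13/(-13))) = 74*(10 + sqrt(-1/13*13)) = 74*(10 + sqrt(-1)) = 74*(10 + I) = 740 + 74*I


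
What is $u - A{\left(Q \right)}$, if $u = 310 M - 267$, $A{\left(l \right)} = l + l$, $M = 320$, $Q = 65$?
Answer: $98803$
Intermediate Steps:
$A{\left(l \right)} = 2 l$
$u = 98933$ ($u = 310 \cdot 320 - 267 = 99200 - 267 = 98933$)
$u - A{\left(Q \right)} = 98933 - 2 \cdot 65 = 98933 - 130 = 98803$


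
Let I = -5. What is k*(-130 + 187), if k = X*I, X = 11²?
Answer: -34485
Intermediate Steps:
X = 121
k = -605 (k = 121*(-5) = -605)
k*(-130 + 187) = -605*(-130 + 187) = -605*57 = -34485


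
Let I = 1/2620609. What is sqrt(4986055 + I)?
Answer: 14*sqrt(174705046380150434)/2620609 ≈ 2232.9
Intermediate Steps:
I = 1/2620609 ≈ 3.8159e-7
sqrt(4986055 + I) = sqrt(4986055 + 1/2620609) = sqrt(13066500607496/2620609) = 14*sqrt(174705046380150434)/2620609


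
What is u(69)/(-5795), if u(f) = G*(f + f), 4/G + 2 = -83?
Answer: 552/492575 ≈ 0.0011206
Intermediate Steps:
G = -4/85 (G = 4/(-2 - 83) = 4/(-85) = 4*(-1/85) = -4/85 ≈ -0.047059)
u(f) = -8*f/85 (u(f) = -4*(f + f)/85 = -8*f/85)
u(69)/(-5795) = -8/85*69/(-5795) = -552/85*(-1/5795) = 552/492575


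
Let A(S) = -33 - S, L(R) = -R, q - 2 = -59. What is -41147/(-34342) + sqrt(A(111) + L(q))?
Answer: 41147/34342 + I*sqrt(87) ≈ 1.1982 + 9.3274*I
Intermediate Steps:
q = -57 (q = 2 - 59 = -57)
-41147/(-34342) + sqrt(A(111) + L(q)) = -41147/(-34342) + sqrt((-33 - 1*111) - 1*(-57)) = -41147*(-1/34342) + sqrt((-33 - 111) + 57) = 41147/34342 + sqrt(-144 + 57) = 41147/34342 + sqrt(-87) = 41147/34342 + I*sqrt(87)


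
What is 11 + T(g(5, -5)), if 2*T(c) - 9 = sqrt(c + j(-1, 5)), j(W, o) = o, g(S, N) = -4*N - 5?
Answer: 31/2 + sqrt(5) ≈ 17.736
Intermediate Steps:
g(S, N) = -5 - 4*N
T(c) = 9/2 + sqrt(5 + c)/2 (T(c) = 9/2 + sqrt(c + 5)/2 = 9/2 + sqrt(5 + c)/2)
11 + T(g(5, -5)) = 11 + (9/2 + sqrt(5 + (-5 - 4*(-5)))/2) = 11 + (9/2 + sqrt(5 + (-5 + 20))/2) = 11 + (9/2 + sqrt(5 + 15)/2) = 11 + (9/2 + sqrt(20)/2) = 11 + (9/2 + (2*sqrt(5))/2) = 11 + (9/2 + sqrt(5)) = 31/2 + sqrt(5)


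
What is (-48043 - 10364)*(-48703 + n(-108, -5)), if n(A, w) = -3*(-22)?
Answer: 2840741259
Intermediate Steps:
n(A, w) = 66
(-48043 - 10364)*(-48703 + n(-108, -5)) = (-48043 - 10364)*(-48703 + 66) = -58407*(-48637) = 2840741259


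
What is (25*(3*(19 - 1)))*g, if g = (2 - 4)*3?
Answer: -8100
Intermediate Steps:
g = -6 (g = -2*3 = -6)
(25*(3*(19 - 1)))*g = (25*(3*(19 - 1)))*(-6) = (25*(3*18))*(-6) = (25*54)*(-6) = 1350*(-6) = -8100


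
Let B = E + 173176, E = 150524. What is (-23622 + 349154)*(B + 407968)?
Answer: 238181347376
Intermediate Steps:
B = 323700 (B = 150524 + 173176 = 323700)
(-23622 + 349154)*(B + 407968) = (-23622 + 349154)*(323700 + 407968) = 325532*731668 = 238181347376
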